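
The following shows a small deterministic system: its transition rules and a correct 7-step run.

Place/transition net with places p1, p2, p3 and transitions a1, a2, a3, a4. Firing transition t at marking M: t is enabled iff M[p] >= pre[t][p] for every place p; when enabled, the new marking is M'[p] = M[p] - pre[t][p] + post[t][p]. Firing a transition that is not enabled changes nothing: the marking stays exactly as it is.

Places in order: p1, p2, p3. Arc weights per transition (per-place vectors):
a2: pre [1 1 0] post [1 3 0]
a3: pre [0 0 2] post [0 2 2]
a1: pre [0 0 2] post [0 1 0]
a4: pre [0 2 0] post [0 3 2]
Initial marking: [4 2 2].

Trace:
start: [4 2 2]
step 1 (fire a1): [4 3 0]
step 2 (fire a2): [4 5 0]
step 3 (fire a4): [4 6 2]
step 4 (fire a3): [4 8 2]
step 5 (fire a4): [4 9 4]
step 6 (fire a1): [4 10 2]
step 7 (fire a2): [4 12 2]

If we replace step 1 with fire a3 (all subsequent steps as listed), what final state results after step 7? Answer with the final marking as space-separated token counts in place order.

(re-executing from step 1 with the substitution; state before step 1: [4 2 2])
step 1 (fire a3): [4 4 2]
step 2 (fire a2): [4 6 2]
step 3 (fire a4): [4 7 4]
step 4 (fire a3): [4 9 4]
step 5 (fire a4): [4 10 6]
step 6 (fire a1): [4 11 4]
step 7 (fire a2): [4 13 4]

4 13 4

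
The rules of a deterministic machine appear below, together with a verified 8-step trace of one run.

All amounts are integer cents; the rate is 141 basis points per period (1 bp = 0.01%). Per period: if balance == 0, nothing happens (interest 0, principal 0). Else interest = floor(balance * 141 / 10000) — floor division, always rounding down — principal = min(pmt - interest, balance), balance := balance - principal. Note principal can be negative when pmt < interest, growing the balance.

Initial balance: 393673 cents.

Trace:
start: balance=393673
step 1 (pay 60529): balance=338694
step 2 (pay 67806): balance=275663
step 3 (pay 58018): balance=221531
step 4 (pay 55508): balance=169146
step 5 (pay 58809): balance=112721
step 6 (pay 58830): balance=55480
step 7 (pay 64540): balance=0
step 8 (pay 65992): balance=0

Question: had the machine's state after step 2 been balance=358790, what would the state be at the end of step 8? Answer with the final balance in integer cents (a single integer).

state after step 2 := balance=358790
step 3 (pay 58018): balance=305830
step 4 (pay 55508): balance=254634
step 5 (pay 58809): balance=199415
step 6 (pay 58830): balance=143396
step 7 (pay 64540): balance=80877
step 8 (pay 65992): balance=16025

16025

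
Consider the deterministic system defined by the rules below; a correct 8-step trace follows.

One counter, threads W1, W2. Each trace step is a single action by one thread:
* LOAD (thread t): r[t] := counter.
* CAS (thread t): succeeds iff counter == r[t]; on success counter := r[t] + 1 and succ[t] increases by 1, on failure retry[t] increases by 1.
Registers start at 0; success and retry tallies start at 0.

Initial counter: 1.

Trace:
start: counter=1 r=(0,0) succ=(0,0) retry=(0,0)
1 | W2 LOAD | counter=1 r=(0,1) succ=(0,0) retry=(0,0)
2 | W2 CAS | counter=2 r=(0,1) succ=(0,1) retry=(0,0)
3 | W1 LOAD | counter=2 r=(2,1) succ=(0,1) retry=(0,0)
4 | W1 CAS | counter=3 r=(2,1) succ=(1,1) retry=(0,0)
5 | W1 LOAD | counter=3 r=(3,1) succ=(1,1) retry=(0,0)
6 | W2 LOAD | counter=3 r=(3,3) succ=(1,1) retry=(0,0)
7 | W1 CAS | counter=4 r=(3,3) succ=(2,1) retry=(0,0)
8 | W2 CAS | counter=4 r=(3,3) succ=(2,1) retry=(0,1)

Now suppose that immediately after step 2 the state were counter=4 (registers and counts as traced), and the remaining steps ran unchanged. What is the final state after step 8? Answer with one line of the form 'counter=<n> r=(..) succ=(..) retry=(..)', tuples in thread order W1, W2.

counter=6 r=(5,5) succ=(2,1) retry=(0,1)

state after step 2 := counter=4 r=(0,1) succ=(0,1) retry=(0,0)
3 | W1 LOAD | counter=4 r=(4,1) succ=(0,1) retry=(0,0)
4 | W1 CAS | counter=5 r=(4,1) succ=(1,1) retry=(0,0)
5 | W1 LOAD | counter=5 r=(5,1) succ=(1,1) retry=(0,0)
6 | W2 LOAD | counter=5 r=(5,5) succ=(1,1) retry=(0,0)
7 | W1 CAS | counter=6 r=(5,5) succ=(2,1) retry=(0,0)
8 | W2 CAS | counter=6 r=(5,5) succ=(2,1) retry=(0,1)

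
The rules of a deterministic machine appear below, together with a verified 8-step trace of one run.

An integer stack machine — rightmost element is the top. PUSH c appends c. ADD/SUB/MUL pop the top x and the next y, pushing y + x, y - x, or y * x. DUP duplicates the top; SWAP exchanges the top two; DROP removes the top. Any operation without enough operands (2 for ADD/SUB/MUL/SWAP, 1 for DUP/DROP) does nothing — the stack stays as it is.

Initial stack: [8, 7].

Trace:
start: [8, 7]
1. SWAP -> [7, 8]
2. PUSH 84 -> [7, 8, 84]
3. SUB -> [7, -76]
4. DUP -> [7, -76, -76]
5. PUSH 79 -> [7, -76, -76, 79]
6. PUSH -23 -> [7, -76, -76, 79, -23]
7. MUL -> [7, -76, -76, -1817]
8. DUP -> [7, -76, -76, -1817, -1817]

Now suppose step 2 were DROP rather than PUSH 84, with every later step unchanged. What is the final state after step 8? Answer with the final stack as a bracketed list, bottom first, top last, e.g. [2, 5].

(re-executing from step 2 with the substitution; state before step 2: [7, 8])
2. DROP -> [7]
3. SUB -> [7]
4. DUP -> [7, 7]
5. PUSH 79 -> [7, 7, 79]
6. PUSH -23 -> [7, 7, 79, -23]
7. MUL -> [7, 7, -1817]
8. DUP -> [7, 7, -1817, -1817]

[7, 7, -1817, -1817]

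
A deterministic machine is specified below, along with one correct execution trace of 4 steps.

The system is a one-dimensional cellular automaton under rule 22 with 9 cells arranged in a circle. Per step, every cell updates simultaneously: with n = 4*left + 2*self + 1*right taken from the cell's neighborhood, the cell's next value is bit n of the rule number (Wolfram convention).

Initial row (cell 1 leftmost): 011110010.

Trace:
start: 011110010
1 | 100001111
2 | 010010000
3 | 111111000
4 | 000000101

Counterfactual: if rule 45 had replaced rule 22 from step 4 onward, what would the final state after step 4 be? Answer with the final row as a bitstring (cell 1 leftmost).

100000010

(re-executing step 4 under rule 45; state before step 4: 111111000)
4 | 100000010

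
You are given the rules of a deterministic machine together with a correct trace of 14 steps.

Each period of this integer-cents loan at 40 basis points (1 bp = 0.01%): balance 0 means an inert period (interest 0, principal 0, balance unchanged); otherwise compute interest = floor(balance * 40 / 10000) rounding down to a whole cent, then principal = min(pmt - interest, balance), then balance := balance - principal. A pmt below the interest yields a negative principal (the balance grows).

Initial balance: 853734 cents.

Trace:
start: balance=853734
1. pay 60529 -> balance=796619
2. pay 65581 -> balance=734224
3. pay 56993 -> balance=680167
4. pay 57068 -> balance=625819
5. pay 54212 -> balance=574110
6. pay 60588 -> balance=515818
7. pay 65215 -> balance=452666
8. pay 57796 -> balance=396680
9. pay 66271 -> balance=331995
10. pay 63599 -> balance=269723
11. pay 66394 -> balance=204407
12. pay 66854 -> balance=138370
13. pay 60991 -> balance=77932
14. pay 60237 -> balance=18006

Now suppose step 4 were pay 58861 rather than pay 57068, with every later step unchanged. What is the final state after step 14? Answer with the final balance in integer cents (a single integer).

(re-executing from step 4 with the substitution; state before step 4: balance=680167)
4. pay 58861 -> balance=624026
5. pay 54212 -> balance=572310
6. pay 60588 -> balance=514011
7. pay 65215 -> balance=450852
8. pay 57796 -> balance=394859
9. pay 66271 -> balance=330167
10. pay 63599 -> balance=267888
11. pay 66394 -> balance=202565
12. pay 66854 -> balance=136521
13. pay 60991 -> balance=76076
14. pay 60237 -> balance=16143

16143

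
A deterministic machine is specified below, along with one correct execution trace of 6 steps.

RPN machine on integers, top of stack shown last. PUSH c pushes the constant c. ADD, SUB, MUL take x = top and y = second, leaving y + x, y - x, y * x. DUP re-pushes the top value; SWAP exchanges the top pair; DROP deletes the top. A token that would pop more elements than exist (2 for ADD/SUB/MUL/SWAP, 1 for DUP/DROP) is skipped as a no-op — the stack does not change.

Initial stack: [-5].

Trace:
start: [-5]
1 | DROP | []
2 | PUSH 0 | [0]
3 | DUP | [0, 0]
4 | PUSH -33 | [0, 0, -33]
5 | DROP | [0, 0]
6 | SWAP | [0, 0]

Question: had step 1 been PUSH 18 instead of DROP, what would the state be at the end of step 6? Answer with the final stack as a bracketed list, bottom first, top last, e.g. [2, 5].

[-5, 18, 0, 0]

(re-executing from step 1 with the substitution; state before step 1: [-5])
1 | PUSH 18 | [-5, 18]
2 | PUSH 0 | [-5, 18, 0]
3 | DUP | [-5, 18, 0, 0]
4 | PUSH -33 | [-5, 18, 0, 0, -33]
5 | DROP | [-5, 18, 0, 0]
6 | SWAP | [-5, 18, 0, 0]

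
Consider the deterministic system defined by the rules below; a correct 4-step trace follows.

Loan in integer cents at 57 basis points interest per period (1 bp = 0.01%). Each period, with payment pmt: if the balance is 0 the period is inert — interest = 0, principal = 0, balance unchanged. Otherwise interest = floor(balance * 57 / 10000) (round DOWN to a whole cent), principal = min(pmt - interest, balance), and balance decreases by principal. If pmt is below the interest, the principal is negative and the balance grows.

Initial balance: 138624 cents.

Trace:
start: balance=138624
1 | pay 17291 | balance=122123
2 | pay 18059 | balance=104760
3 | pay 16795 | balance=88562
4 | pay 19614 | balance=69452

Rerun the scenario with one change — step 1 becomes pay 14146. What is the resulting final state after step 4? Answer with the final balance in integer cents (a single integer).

72651

(re-executing from step 1 with the substitution; state before step 1: balance=138624)
1 | pay 14146 | balance=125268
2 | pay 18059 | balance=107923
3 | pay 16795 | balance=91743
4 | pay 19614 | balance=72651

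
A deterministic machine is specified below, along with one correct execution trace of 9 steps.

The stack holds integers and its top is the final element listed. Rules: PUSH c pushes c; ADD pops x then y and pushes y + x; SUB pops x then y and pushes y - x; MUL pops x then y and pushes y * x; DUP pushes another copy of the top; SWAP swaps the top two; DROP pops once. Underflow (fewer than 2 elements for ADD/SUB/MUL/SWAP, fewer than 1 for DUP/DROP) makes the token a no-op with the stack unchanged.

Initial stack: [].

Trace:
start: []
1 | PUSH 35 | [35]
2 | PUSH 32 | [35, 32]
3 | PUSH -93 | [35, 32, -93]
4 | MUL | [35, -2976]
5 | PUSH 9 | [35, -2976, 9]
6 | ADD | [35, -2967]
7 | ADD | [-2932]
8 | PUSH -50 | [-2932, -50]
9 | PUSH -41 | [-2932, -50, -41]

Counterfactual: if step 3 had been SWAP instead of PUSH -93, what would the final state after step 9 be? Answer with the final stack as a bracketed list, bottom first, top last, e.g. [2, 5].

(re-executing from step 3 with the substitution; state before step 3: [35, 32])
3 | SWAP | [32, 35]
4 | MUL | [1120]
5 | PUSH 9 | [1120, 9]
6 | ADD | [1129]
7 | ADD | [1129]
8 | PUSH -50 | [1129, -50]
9 | PUSH -41 | [1129, -50, -41]

[1129, -50, -41]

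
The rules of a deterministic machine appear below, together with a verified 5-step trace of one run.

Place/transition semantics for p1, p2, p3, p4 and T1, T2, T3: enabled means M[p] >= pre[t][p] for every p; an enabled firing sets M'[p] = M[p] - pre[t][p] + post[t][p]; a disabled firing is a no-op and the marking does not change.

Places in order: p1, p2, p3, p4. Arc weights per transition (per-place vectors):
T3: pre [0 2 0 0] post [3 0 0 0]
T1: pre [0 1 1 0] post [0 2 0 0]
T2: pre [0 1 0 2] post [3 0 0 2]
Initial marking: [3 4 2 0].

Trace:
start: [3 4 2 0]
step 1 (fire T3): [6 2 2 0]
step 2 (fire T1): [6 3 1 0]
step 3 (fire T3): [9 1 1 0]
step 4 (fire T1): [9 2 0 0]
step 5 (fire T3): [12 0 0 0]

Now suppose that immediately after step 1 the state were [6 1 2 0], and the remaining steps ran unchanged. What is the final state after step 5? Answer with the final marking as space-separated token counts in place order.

state after step 1 := [6 1 2 0]
step 2 (fire T1): [6 2 1 0]
step 3 (fire T3): [9 0 1 0]
step 4 (fire T1): [9 0 1 0]
step 5 (fire T3): [9 0 1 0]

9 0 1 0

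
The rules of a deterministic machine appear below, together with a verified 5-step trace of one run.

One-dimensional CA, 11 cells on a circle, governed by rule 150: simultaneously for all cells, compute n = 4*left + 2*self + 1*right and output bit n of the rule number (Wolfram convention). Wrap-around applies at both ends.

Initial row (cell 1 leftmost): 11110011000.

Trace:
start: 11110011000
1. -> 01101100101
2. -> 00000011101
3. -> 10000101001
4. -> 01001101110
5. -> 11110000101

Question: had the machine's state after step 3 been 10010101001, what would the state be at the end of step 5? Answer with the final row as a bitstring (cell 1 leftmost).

10100100101

state after step 3 := 10010101001
4. -> 01110101110
5. -> 10100100101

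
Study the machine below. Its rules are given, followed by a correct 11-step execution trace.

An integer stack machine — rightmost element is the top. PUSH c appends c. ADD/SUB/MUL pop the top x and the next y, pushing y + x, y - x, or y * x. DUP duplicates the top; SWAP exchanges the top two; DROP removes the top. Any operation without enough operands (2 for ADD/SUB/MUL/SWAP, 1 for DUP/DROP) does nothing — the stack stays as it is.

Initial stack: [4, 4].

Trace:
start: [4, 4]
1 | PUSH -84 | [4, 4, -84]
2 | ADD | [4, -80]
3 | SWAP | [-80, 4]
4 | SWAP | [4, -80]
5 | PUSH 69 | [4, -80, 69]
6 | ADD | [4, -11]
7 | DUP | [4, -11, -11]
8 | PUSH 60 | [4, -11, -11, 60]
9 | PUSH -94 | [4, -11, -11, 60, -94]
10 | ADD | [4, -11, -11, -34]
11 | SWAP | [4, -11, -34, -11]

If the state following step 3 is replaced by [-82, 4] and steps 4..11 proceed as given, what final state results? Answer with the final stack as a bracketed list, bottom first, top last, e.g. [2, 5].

[4, -13, -34, -13]

state after step 3 := [-82, 4]
4 | SWAP | [4, -82]
5 | PUSH 69 | [4, -82, 69]
6 | ADD | [4, -13]
7 | DUP | [4, -13, -13]
8 | PUSH 60 | [4, -13, -13, 60]
9 | PUSH -94 | [4, -13, -13, 60, -94]
10 | ADD | [4, -13, -13, -34]
11 | SWAP | [4, -13, -34, -13]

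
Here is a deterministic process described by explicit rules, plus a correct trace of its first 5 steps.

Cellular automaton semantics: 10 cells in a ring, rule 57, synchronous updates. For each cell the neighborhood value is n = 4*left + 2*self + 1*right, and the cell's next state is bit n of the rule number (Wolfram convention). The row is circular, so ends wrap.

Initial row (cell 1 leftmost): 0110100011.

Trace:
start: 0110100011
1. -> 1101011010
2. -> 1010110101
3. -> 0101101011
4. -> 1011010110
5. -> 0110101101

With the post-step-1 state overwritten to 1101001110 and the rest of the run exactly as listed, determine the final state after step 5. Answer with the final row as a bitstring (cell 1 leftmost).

state after step 1 := 1101001110
2. -> 1010101001
3. -> 0101010101
4. -> 1010101010
5. -> 0101010101

0101010101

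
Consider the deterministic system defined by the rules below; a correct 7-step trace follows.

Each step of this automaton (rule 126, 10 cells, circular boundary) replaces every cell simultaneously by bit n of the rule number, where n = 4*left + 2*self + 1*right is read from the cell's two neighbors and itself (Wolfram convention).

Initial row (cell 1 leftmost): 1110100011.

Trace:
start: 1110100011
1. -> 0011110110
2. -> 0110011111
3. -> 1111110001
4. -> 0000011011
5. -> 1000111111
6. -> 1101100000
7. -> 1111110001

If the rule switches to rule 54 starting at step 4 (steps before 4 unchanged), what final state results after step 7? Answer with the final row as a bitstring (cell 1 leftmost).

1101110001

(re-executing steps 4..7 under rule 54; state before step 4: 1111110001)
4. -> 0000001010
5. -> 0000011111
6. -> 1000100000
7. -> 1101110001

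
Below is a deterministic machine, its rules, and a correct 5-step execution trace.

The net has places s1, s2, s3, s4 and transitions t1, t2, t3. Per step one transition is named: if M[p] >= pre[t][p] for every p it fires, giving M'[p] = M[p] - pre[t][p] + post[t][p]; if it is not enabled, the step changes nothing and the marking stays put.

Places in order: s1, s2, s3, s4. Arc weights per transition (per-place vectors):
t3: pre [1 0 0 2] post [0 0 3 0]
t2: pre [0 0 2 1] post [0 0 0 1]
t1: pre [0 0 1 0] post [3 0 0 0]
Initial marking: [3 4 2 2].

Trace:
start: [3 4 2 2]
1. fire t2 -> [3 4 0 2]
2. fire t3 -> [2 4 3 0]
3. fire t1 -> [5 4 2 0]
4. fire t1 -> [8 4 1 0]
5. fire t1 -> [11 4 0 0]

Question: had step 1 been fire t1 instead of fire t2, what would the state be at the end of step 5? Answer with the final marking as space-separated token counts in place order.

(re-executing from step 1 with the substitution; state before step 1: [3 4 2 2])
1. fire t1 -> [6 4 1 2]
2. fire t3 -> [5 4 4 0]
3. fire t1 -> [8 4 3 0]
4. fire t1 -> [11 4 2 0]
5. fire t1 -> [14 4 1 0]

14 4 1 0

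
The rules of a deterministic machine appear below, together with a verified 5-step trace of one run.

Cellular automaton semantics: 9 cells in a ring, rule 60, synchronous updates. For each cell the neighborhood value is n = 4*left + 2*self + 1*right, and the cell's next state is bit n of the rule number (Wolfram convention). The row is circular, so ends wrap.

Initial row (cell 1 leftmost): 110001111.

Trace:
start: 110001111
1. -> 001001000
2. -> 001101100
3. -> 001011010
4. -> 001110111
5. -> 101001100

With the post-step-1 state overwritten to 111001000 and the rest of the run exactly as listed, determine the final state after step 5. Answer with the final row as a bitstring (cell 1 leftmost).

011010100

state after step 1 := 111001000
2. -> 100101100
3. -> 110111010
4. -> 101100111
5. -> 011010100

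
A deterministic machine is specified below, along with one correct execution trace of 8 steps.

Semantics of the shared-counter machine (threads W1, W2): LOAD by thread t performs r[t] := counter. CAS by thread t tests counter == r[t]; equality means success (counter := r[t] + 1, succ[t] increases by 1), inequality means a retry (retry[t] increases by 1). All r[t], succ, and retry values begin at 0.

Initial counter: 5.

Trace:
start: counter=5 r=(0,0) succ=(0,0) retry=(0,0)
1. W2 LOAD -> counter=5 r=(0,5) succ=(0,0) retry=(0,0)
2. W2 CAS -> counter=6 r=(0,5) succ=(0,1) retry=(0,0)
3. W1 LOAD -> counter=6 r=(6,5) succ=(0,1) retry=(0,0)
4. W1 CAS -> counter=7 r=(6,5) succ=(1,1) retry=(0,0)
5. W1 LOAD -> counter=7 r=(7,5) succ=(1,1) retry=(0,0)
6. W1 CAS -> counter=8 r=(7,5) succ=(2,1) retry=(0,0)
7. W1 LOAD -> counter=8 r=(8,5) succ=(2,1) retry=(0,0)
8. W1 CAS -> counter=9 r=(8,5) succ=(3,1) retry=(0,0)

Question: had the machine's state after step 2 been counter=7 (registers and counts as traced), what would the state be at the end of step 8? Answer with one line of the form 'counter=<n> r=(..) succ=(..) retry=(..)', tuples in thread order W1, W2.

counter=10 r=(9,5) succ=(3,1) retry=(0,0)

state after step 2 := counter=7 r=(0,5) succ=(0,1) retry=(0,0)
3. W1 LOAD -> counter=7 r=(7,5) succ=(0,1) retry=(0,0)
4. W1 CAS -> counter=8 r=(7,5) succ=(1,1) retry=(0,0)
5. W1 LOAD -> counter=8 r=(8,5) succ=(1,1) retry=(0,0)
6. W1 CAS -> counter=9 r=(8,5) succ=(2,1) retry=(0,0)
7. W1 LOAD -> counter=9 r=(9,5) succ=(2,1) retry=(0,0)
8. W1 CAS -> counter=10 r=(9,5) succ=(3,1) retry=(0,0)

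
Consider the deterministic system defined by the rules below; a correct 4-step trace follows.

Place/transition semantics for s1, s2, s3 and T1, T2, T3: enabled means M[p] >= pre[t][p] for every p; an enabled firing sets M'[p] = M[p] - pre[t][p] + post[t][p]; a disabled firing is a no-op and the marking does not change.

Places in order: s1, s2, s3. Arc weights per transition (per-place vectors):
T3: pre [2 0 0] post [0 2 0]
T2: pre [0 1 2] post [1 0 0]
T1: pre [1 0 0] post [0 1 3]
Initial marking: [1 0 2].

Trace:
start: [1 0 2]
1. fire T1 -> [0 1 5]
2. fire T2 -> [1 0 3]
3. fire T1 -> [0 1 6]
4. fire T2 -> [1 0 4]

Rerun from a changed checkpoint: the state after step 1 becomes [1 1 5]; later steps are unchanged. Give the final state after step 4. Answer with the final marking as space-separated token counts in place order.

2 0 4

state after step 1 := [1 1 5]
2. fire T2 -> [2 0 3]
3. fire T1 -> [1 1 6]
4. fire T2 -> [2 0 4]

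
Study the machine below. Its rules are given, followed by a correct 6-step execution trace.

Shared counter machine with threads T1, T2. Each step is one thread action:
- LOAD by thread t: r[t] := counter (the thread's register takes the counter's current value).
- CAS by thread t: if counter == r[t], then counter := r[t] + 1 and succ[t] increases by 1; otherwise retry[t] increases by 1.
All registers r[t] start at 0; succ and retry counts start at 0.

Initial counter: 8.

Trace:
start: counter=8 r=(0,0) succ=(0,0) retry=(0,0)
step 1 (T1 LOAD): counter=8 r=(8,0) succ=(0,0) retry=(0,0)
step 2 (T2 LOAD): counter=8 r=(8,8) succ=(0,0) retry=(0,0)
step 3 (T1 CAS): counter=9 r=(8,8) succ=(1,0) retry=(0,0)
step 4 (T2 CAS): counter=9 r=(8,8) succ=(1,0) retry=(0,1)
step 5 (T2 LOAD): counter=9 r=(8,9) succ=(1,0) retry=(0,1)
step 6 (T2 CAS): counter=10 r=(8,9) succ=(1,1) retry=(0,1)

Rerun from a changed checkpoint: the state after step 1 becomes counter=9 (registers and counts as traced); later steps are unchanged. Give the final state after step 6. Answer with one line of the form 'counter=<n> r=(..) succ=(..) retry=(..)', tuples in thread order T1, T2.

state after step 1 := counter=9 r=(8,0) succ=(0,0) retry=(0,0)
step 2 (T2 LOAD): counter=9 r=(8,9) succ=(0,0) retry=(0,0)
step 3 (T1 CAS): counter=9 r=(8,9) succ=(0,0) retry=(1,0)
step 4 (T2 CAS): counter=10 r=(8,9) succ=(0,1) retry=(1,0)
step 5 (T2 LOAD): counter=10 r=(8,10) succ=(0,1) retry=(1,0)
step 6 (T2 CAS): counter=11 r=(8,10) succ=(0,2) retry=(1,0)

counter=11 r=(8,10) succ=(0,2) retry=(1,0)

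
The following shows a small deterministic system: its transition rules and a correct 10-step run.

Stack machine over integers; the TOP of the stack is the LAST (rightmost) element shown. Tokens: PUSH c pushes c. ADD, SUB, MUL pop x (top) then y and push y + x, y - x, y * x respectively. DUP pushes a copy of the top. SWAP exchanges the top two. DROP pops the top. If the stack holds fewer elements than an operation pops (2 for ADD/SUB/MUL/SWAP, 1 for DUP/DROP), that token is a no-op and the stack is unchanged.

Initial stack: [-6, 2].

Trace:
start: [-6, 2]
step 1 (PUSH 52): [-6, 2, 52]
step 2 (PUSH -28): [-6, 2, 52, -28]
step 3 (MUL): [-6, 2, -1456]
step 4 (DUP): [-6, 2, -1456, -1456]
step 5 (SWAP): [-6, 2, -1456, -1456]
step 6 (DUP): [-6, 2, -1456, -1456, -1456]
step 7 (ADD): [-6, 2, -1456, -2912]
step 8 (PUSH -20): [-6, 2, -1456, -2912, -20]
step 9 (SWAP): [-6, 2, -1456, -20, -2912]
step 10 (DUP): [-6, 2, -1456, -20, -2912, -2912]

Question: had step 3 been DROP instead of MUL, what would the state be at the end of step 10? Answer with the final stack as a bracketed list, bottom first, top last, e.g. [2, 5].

(re-executing from step 3 with the substitution; state before step 3: [-6, 2, 52, -28])
step 3 (DROP): [-6, 2, 52]
step 4 (DUP): [-6, 2, 52, 52]
step 5 (SWAP): [-6, 2, 52, 52]
step 6 (DUP): [-6, 2, 52, 52, 52]
step 7 (ADD): [-6, 2, 52, 104]
step 8 (PUSH -20): [-6, 2, 52, 104, -20]
step 9 (SWAP): [-6, 2, 52, -20, 104]
step 10 (DUP): [-6, 2, 52, -20, 104, 104]

[-6, 2, 52, -20, 104, 104]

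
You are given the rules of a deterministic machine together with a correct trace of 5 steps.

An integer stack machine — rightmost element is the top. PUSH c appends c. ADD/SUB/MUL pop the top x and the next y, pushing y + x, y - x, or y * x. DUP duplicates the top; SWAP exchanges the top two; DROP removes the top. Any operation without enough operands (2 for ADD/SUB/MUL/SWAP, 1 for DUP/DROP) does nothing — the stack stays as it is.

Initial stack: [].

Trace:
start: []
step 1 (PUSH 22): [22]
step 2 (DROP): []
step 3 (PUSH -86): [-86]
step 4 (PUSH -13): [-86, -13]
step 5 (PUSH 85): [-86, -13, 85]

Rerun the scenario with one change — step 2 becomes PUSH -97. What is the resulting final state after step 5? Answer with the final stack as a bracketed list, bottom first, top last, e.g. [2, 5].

[22, -97, -86, -13, 85]

(re-executing from step 2 with the substitution; state before step 2: [22])
step 2 (PUSH -97): [22, -97]
step 3 (PUSH -86): [22, -97, -86]
step 4 (PUSH -13): [22, -97, -86, -13]
step 5 (PUSH 85): [22, -97, -86, -13, 85]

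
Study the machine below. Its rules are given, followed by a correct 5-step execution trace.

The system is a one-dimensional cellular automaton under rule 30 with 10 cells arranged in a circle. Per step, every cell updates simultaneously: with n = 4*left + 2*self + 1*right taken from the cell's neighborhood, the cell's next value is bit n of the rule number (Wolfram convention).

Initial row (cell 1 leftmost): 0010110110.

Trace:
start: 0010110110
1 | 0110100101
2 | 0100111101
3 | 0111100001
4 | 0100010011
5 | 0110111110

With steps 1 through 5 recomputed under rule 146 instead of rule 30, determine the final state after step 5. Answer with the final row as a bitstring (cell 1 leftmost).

(re-executing steps 1..5 under rule 146; state before step 1: 0010110110)
1 | 0100000001
2 | 0010000010
3 | 0101000101
4 | 0000101000
5 | 0001000100

0001000100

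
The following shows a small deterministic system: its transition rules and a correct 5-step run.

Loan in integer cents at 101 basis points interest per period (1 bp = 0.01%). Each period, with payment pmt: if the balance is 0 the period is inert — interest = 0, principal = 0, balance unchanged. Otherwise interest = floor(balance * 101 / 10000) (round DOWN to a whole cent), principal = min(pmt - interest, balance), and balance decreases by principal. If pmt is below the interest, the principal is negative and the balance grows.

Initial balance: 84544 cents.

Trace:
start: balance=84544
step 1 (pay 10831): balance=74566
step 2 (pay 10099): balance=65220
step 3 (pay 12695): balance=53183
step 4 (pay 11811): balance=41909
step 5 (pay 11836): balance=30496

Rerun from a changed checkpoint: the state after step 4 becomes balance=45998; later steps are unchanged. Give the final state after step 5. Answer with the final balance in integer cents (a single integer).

34626

state after step 4 := balance=45998
step 5 (pay 11836): balance=34626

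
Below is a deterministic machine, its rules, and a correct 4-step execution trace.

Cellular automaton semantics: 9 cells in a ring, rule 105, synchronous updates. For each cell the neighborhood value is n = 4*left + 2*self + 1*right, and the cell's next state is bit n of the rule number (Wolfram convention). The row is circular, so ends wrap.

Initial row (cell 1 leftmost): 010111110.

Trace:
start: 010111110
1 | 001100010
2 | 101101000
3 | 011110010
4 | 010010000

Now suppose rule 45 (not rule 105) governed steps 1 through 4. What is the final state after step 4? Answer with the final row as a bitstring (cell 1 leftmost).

101111010

(re-executing steps 1..4 under rule 45; state before step 1: 010111110)
1 | 011100000
2 | 010001111
3 | 110101000
4 | 101111010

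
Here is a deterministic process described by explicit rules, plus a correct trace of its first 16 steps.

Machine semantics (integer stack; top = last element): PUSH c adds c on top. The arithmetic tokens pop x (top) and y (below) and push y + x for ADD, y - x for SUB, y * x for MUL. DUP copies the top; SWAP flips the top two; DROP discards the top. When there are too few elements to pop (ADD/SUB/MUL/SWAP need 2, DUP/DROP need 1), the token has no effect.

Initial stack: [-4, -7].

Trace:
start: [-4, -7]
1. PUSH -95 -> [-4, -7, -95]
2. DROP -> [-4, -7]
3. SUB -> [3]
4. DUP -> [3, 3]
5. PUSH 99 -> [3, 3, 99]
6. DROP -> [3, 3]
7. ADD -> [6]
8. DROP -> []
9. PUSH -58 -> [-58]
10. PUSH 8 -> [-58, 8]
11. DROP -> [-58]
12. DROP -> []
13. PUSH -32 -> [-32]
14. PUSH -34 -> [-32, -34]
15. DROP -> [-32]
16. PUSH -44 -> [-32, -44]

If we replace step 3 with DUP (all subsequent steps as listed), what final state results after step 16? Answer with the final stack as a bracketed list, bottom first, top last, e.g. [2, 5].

[-4, -7, -32, -44]

(re-executing from step 3 with the substitution; state before step 3: [-4, -7])
3. DUP -> [-4, -7, -7]
4. DUP -> [-4, -7, -7, -7]
5. PUSH 99 -> [-4, -7, -7, -7, 99]
6. DROP -> [-4, -7, -7, -7]
7. ADD -> [-4, -7, -14]
8. DROP -> [-4, -7]
9. PUSH -58 -> [-4, -7, -58]
10. PUSH 8 -> [-4, -7, -58, 8]
11. DROP -> [-4, -7, -58]
12. DROP -> [-4, -7]
13. PUSH -32 -> [-4, -7, -32]
14. PUSH -34 -> [-4, -7, -32, -34]
15. DROP -> [-4, -7, -32]
16. PUSH -44 -> [-4, -7, -32, -44]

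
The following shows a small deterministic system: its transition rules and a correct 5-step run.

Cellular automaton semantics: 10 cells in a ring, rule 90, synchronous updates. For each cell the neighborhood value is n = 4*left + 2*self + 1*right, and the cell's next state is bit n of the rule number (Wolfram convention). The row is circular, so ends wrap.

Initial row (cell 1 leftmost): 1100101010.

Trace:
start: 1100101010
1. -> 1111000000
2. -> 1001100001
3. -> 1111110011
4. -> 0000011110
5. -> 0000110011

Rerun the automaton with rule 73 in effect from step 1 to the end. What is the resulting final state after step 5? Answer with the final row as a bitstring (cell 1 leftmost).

1101011010

(re-executing steps 1..5 under rule 73; state before step 1: 1100101010)
1. -> 1100000000
2. -> 1101111110
3. -> 1101000010
4. -> 1100011000
5. -> 1101011010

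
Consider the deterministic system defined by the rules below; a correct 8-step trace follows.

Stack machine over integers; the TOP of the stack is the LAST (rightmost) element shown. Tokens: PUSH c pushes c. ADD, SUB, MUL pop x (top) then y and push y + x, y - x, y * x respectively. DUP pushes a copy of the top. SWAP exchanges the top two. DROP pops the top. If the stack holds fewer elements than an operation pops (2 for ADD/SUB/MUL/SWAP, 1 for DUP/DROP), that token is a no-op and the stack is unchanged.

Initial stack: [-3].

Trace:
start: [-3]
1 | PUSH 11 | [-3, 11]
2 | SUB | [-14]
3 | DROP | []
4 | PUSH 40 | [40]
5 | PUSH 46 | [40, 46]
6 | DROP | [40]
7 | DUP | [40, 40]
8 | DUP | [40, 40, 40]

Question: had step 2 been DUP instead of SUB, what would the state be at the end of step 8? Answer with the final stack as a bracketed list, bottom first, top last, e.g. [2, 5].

(re-executing from step 2 with the substitution; state before step 2: [-3, 11])
2 | DUP | [-3, 11, 11]
3 | DROP | [-3, 11]
4 | PUSH 40 | [-3, 11, 40]
5 | PUSH 46 | [-3, 11, 40, 46]
6 | DROP | [-3, 11, 40]
7 | DUP | [-3, 11, 40, 40]
8 | DUP | [-3, 11, 40, 40, 40]

[-3, 11, 40, 40, 40]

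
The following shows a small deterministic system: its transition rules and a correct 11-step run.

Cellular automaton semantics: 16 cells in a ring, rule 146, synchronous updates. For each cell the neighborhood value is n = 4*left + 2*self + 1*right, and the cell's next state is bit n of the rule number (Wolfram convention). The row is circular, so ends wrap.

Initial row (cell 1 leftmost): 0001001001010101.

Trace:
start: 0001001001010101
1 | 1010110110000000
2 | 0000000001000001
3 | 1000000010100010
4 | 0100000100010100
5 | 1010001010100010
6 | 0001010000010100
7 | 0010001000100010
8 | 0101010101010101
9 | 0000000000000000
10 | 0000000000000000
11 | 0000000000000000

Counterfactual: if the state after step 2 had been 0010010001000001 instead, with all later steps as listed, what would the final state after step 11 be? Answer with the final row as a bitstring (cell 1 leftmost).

0000000000000000

state after step 2 := 0010010001000001
3 | 1101101010100010
4 | 0000000000010100
5 | 0000000000100010
6 | 0000000001010101
7 | 1000000010000000
8 | 0100000101000001
9 | 0010001000100010
10 | 0101010101010101
11 | 0000000000000000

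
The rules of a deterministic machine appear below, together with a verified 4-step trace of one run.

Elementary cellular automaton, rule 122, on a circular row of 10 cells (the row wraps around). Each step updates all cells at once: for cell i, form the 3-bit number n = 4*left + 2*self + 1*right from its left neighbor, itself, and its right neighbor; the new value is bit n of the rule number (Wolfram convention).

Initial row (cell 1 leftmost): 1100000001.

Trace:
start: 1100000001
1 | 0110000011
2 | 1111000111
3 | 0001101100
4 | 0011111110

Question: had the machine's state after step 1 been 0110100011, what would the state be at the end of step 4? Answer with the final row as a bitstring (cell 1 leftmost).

state after step 1 := 0110100011
2 | 1111010111
3 | 0001101100
4 | 0011111110

0011111110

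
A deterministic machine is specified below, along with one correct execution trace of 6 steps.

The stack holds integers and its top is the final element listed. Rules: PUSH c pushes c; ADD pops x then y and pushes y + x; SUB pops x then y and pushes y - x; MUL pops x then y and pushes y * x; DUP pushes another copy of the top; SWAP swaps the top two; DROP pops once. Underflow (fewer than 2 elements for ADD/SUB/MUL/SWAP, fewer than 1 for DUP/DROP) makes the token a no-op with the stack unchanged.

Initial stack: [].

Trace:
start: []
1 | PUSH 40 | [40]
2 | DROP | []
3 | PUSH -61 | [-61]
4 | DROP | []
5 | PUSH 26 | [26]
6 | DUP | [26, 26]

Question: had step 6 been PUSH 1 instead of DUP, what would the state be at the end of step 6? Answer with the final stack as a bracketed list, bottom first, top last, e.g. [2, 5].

[26, 1]

(re-executing from step 6 with the substitution; state before step 6: [26])
6 | PUSH 1 | [26, 1]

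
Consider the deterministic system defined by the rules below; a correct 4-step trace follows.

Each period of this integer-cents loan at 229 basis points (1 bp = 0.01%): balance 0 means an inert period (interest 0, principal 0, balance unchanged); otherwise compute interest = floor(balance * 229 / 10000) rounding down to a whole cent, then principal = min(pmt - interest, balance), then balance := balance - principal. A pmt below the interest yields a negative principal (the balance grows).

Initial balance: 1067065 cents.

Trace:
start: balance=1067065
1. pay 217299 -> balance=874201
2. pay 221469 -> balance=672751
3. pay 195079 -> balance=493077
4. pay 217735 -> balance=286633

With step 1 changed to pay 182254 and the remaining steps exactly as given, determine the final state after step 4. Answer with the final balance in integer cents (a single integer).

(re-executing from step 1 with the substitution; state before step 1: balance=1067065)
1. pay 182254 -> balance=909246
2. pay 221469 -> balance=708598
3. pay 195079 -> balance=529745
4. pay 217735 -> balance=324141

324141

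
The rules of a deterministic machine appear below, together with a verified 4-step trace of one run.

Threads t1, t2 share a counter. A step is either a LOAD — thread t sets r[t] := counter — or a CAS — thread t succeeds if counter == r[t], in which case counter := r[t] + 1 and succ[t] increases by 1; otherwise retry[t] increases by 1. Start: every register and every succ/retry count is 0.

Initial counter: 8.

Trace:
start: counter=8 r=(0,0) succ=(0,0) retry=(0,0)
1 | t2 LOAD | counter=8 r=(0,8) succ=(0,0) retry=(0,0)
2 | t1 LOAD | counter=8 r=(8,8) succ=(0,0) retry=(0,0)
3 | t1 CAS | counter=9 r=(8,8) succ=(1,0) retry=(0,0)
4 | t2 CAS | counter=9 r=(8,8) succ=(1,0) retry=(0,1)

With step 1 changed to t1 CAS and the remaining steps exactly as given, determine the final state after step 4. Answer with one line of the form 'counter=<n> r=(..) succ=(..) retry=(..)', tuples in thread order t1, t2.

counter=9 r=(8,0) succ=(1,0) retry=(1,1)

(re-executing from step 1 with the substitution; state before step 1: counter=8 r=(0,0) succ=(0,0) retry=(0,0))
1 | t1 CAS | counter=8 r=(0,0) succ=(0,0) retry=(1,0)
2 | t1 LOAD | counter=8 r=(8,0) succ=(0,0) retry=(1,0)
3 | t1 CAS | counter=9 r=(8,0) succ=(1,0) retry=(1,0)
4 | t2 CAS | counter=9 r=(8,0) succ=(1,0) retry=(1,1)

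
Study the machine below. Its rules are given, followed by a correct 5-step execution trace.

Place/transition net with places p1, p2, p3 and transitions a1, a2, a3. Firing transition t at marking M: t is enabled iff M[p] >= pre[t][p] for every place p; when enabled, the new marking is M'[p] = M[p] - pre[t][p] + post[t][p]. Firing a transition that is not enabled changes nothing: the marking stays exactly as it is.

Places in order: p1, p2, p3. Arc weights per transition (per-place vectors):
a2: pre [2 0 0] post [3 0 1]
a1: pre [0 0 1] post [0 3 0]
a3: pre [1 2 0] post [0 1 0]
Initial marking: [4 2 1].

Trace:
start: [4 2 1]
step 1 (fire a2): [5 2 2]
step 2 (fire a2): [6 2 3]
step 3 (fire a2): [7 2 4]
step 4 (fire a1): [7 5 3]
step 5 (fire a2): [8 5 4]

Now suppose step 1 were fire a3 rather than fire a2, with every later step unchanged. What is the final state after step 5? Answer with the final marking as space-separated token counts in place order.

6 4 3

(re-executing from step 1 with the substitution; state before step 1: [4 2 1])
step 1 (fire a3): [3 1 1]
step 2 (fire a2): [4 1 2]
step 3 (fire a2): [5 1 3]
step 4 (fire a1): [5 4 2]
step 5 (fire a2): [6 4 3]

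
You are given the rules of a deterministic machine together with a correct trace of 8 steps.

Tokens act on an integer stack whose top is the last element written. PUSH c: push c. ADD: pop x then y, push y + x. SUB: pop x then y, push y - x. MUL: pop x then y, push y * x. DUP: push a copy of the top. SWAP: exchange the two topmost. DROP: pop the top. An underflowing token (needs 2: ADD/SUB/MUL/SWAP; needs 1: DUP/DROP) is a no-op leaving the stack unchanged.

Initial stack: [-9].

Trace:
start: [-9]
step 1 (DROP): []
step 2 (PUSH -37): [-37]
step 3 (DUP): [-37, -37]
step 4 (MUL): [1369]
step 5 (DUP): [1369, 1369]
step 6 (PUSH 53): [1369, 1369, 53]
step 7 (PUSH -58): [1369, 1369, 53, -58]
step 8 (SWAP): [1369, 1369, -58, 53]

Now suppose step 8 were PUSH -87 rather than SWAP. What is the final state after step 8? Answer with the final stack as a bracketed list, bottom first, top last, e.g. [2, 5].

(re-executing from step 8 with the substitution; state before step 8: [1369, 1369, 53, -58])
step 8 (PUSH -87): [1369, 1369, 53, -58, -87]

[1369, 1369, 53, -58, -87]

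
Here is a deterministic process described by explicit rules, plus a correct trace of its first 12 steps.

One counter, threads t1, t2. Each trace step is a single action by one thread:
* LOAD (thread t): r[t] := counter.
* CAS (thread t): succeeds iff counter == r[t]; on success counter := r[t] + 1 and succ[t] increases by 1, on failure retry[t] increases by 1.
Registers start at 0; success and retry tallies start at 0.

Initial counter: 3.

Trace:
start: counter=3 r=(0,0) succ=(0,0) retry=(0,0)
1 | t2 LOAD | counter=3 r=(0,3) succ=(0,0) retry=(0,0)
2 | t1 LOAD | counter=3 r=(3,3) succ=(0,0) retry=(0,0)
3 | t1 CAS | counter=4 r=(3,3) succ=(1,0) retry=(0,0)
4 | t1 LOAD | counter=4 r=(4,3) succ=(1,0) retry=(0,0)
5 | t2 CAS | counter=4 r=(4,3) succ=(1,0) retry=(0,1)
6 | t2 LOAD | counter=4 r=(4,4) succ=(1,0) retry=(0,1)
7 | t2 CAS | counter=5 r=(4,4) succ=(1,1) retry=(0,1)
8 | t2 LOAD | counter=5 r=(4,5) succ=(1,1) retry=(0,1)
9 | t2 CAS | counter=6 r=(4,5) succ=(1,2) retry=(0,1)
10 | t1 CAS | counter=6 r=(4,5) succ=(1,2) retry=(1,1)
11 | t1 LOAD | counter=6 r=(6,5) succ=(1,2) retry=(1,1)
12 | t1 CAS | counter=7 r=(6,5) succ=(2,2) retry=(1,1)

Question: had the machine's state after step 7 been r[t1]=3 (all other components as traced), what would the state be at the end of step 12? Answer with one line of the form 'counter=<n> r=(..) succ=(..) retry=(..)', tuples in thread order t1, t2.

state after step 7 := counter=5 r=(3,4) succ=(1,1) retry=(0,1)
8 | t2 LOAD | counter=5 r=(3,5) succ=(1,1) retry=(0,1)
9 | t2 CAS | counter=6 r=(3,5) succ=(1,2) retry=(0,1)
10 | t1 CAS | counter=6 r=(3,5) succ=(1,2) retry=(1,1)
11 | t1 LOAD | counter=6 r=(6,5) succ=(1,2) retry=(1,1)
12 | t1 CAS | counter=7 r=(6,5) succ=(2,2) retry=(1,1)

counter=7 r=(6,5) succ=(2,2) retry=(1,1)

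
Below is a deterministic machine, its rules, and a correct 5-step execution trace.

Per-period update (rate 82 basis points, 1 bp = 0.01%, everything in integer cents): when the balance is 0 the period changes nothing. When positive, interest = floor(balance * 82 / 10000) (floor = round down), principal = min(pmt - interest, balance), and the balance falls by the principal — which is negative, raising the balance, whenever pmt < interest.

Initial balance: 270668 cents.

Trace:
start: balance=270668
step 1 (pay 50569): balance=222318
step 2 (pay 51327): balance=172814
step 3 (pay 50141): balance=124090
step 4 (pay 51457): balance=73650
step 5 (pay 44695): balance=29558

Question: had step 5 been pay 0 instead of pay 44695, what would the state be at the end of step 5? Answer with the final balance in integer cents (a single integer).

74253

(re-executing from step 5 with the substitution; state before step 5: balance=73650)
step 5 (pay 0): balance=74253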